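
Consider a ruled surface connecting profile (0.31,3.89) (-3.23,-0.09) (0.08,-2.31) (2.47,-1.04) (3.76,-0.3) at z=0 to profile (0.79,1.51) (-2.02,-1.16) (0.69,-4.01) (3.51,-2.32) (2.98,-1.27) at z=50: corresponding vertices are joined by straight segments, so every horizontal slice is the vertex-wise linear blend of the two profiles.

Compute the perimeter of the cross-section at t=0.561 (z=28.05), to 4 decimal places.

Perimeter at t=0.561: 16.7934

Cross-section at t=0.561: each vertex is (1-t)·p0[i] + t·p1[i].
  v1: (1-0.561)·(0.31,3.89) + 0.561·(0.79,1.51) = (0.5793,2.5548)
  v2: (1-0.561)·(-3.23,-0.09) + 0.561·(-2.02,-1.16) = (-2.5512,-0.6903)
  v3: (1-0.561)·(0.08,-2.31) + 0.561·(0.69,-4.01) = (0.4222,-3.2637)
  v4: (1-0.561)·(2.47,-1.04) + 0.561·(3.51,-2.32) = (3.0534,-1.7581)
  v5: (1-0.561)·(3.76,-0.3) + 0.561·(2.98,-1.27) = (3.3224,-0.8442)
Perimeter = Σ |v_{i+1} − v_i|:
  edge 1→2: √(-3.1305² + -3.2451²) = 4.5089 (running 4.5089)
  edge 2→3: √(2.9734² + -2.5734²) = 3.9324 (running 8.4413)
  edge 3→4: √(2.6312² + 1.5056²) = 3.0315 (running 11.4729)
  edge 4→5: √(0.2690² + 0.9139²) = 0.9527 (running 12.4255)
  edge 5→1: √(-2.7431² + 3.3990²) = 4.3678 (running 16.7934)
Perimeter = 16.7934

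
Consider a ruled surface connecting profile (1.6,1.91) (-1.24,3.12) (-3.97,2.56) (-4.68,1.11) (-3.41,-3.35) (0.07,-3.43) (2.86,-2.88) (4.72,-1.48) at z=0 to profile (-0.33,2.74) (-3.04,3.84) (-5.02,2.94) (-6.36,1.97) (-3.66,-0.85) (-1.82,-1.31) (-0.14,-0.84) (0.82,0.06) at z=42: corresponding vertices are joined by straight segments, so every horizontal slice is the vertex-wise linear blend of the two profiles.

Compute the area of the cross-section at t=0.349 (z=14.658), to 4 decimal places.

Cross-section at t=0.349: each vertex is (1-t)·p0[i] + t·p1[i].
  v1: (1-0.349)·(1.6,1.91) + 0.349·(-0.33,2.74) = (0.9264,2.1997)
  v2: (1-0.349)·(-1.24,3.12) + 0.349·(-3.04,3.84) = (-1.8682,3.3713)
  v3: (1-0.349)·(-3.97,2.56) + 0.349·(-5.02,2.94) = (-4.3364,2.6926)
  v4: (1-0.349)·(-4.68,1.11) + 0.349·(-6.36,1.97) = (-5.2663,1.4101)
  v5: (1-0.349)·(-3.41,-3.35) + 0.349·(-3.66,-0.85) = (-3.4973,-2.4775)
  v6: (1-0.349)·(0.07,-3.43) + 0.349·(-1.82,-1.31) = (-0.5896,-2.6901)
  v7: (1-0.349)·(2.86,-2.88) + 0.349·(-0.14,-0.84) = (1.8130,-2.1680)
  v8: (1-0.349)·(4.72,-1.48) + 0.349·(0.82,0.06) = (3.3589,-0.9425)
Shoelace sum Σ(x_i·y_{i+1} − x_{i+1}·y_i):
  i=1: 0.9264·3.3713 − -1.8682·2.1997 = +7.2327 (running +7.2327)
  i=2: -1.8682·2.6926 − -4.3364·3.3713 = +9.5890 (running +16.8217)
  i=3: -4.3364·1.4101 − -5.2663·2.6926 = +8.0652 (running +24.8869)
  i=4: -5.2663·-2.4775 − -3.4973·1.4101 = +17.9789 (running +42.8658)
  i=5: -3.4973·-2.6901 − -0.5896·-2.4775 = +7.9473 (running +50.8131)
  i=6: -0.5896·-2.1680 − 1.8130·-2.6901 = +6.1555 (running +56.9686)
  i=7: 1.8130·-0.9425 − 3.3589·-2.1680 = +5.5734 (running +62.5420)
  i=8: 3.3589·2.1997 − 0.9264·-0.9425 = +8.2617 (running +70.8037)
Area = |Σ|/2 = |70.8037|/2 = 35.4018

Area at t=0.349: 35.4018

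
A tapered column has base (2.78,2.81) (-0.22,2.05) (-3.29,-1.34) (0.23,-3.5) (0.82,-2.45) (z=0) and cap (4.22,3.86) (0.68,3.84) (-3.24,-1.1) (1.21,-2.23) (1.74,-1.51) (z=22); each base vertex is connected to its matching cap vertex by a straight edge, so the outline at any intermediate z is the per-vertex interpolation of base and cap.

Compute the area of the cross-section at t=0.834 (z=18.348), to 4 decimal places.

Cross-section at t=0.834: each vertex is (1-t)·p0[i] + t·p1[i].
  v1: (1-0.834)·(2.78,2.81) + 0.834·(4.22,3.86) = (3.9810,3.6857)
  v2: (1-0.834)·(-0.22,2.05) + 0.834·(0.68,3.84) = (0.5306,3.5429)
  v3: (1-0.834)·(-3.29,-1.34) + 0.834·(-3.24,-1.1) = (-3.2483,-1.1398)
  v4: (1-0.834)·(0.23,-3.5) + 0.834·(1.21,-2.23) = (1.0473,-2.4408)
  v5: (1-0.834)·(0.82,-2.45) + 0.834·(1.74,-1.51) = (1.5873,-1.6660)
Shoelace sum Σ(x_i·y_{i+1} − x_{i+1}·y_i):
  i=1: 3.9810·3.5429 − 0.5306·3.6857 = +12.1484 (running +12.1484)
  i=2: 0.5306·-1.1398 − -3.2483·3.5429 = +10.9035 (running +23.0518)
  i=3: -3.2483·-2.4408 − 1.0473·-1.1398 = +9.1223 (running +32.1741)
  i=4: 1.0473·-1.6660 − 1.5873·-2.4408 = +2.1294 (running +34.3035)
  i=5: 1.5873·3.6857 − 3.9810·-1.6660 = +12.4827 (running +46.7862)
Area = |Σ|/2 = |46.7862|/2 = 23.3931

Area at t=0.834: 23.3931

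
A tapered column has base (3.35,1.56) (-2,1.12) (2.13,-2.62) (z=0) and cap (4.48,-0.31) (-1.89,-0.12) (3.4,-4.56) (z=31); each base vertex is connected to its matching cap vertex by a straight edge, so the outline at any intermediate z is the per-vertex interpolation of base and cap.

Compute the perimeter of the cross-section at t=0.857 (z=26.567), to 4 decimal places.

Cross-section at t=0.857: each vertex is (1-t)·p0[i] + t·p1[i].
  v1: (1-0.857)·(3.35,1.56) + 0.857·(4.48,-0.31) = (4.3184,-0.0426)
  v2: (1-0.857)·(-2,1.12) + 0.857·(-1.89,-0.12) = (-1.9057,0.0573)
  v3: (1-0.857)·(2.13,-2.62) + 0.857·(3.4,-4.56) = (3.2184,-4.2826)
Perimeter = Σ |v_{i+1} − v_i|:
  edge 1→2: √(-6.2241² + 0.0999²) = 6.2249 (running 6.2249)
  edge 2→3: √(5.1241² + -4.3399²) = 6.7150 (running 12.9400)
  edge 3→1: √(1.1000² + 4.2400²) = 4.3804 (running 17.3203)
Perimeter = 17.3203

Perimeter at t=0.857: 17.3203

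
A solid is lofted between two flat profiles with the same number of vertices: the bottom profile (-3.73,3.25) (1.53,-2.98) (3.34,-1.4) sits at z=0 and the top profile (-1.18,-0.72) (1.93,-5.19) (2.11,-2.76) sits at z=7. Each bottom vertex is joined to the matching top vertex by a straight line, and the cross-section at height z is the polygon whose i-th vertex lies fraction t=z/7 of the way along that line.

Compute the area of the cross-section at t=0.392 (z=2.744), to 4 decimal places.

Area at t=0.392: 7.4693

Cross-section at t=0.392: each vertex is (1-t)·p0[i] + t·p1[i].
  v1: (1-0.392)·(-3.73,3.25) + 0.392·(-1.18,-0.72) = (-2.7304,1.6938)
  v2: (1-0.392)·(1.53,-2.98) + 0.392·(1.93,-5.19) = (1.6868,-3.8463)
  v3: (1-0.392)·(3.34,-1.4) + 0.392·(2.11,-2.76) = (2.8578,-1.9331)
Shoelace sum Σ(x_i·y_{i+1} − x_{i+1}·y_i):
  i=1: -2.7304·-3.8463 − 1.6868·1.6938 = +7.6450 (running +7.6450)
  i=2: 1.6868·-1.9331 − 2.8578·-3.8463 = +7.7314 (running +15.3763)
  i=3: 2.8578·1.6938 − -2.7304·-1.9331 = -0.4377 (running +14.9386)
Area = |Σ|/2 = |14.9386|/2 = 7.4693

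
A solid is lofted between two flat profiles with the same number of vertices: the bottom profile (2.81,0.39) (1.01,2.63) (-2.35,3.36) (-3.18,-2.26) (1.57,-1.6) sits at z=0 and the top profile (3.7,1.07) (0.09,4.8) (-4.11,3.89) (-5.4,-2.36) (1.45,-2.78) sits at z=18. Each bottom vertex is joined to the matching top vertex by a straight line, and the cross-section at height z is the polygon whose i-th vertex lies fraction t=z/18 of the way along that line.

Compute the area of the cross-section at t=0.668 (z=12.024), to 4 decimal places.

Area at t=0.668: 39.4602

Cross-section at t=0.668: each vertex is (1-t)·p0[i] + t·p1[i].
  v1: (1-0.668)·(2.81,0.39) + 0.668·(3.7,1.07) = (3.4045,0.8442)
  v2: (1-0.668)·(1.01,2.63) + 0.668·(0.09,4.8) = (0.3954,4.0796)
  v3: (1-0.668)·(-2.35,3.36) + 0.668·(-4.11,3.89) = (-3.5257,3.7140)
  v4: (1-0.668)·(-3.18,-2.26) + 0.668·(-5.4,-2.36) = (-4.6630,-2.3268)
  v5: (1-0.668)·(1.57,-1.6) + 0.668·(1.45,-2.78) = (1.4898,-2.3882)
Shoelace sum Σ(x_i·y_{i+1} − x_{i+1}·y_i):
  i=1: 3.4045·4.0796 − 0.3954·0.8442 = +13.5551 (running +13.5551)
  i=2: 0.3954·3.7140 − -3.5257·4.0796 = +15.8519 (running +29.4070)
  i=3: -3.5257·-2.3268 − -4.6630·3.7140 = +25.5220 (running +54.9290)
  i=4: -4.6630·-2.3882 − 1.4898·-2.3268 = +14.6028 (running +69.5318)
  i=5: 1.4898·0.8442 − 3.4045·-2.3882 = +9.3886 (running +78.9204)
Area = |Σ|/2 = |78.9204|/2 = 39.4602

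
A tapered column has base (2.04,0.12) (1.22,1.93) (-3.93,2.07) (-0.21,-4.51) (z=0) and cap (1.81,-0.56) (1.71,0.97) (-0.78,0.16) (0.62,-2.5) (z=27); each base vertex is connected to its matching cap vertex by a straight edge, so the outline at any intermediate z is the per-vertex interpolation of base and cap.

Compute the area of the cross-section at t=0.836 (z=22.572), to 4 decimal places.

Area at t=0.836: 6.7492

Cross-section at t=0.836: each vertex is (1-t)·p0[i] + t·p1[i].
  v1: (1-0.836)·(2.04,0.12) + 0.836·(1.81,-0.56) = (1.8477,-0.4485)
  v2: (1-0.836)·(1.22,1.93) + 0.836·(1.71,0.97) = (1.6296,1.1274)
  v3: (1-0.836)·(-3.93,2.07) + 0.836·(-0.78,0.16) = (-1.2966,0.4732)
  v4: (1-0.836)·(-0.21,-4.51) + 0.836·(0.62,-2.5) = (0.4839,-2.8296)
Shoelace sum Σ(x_i·y_{i+1} − x_{i+1}·y_i):
  i=1: 1.8477·1.1274 − 1.6296·-0.4485 = +2.8141 (running +2.8141)
  i=2: 1.6296·0.4732 − -1.2966·1.1274 = +2.2330 (running +5.0471)
  i=3: -1.2966·-2.8296 − 0.4839·0.4732 = +3.4399 (running +8.4870)
  i=4: 0.4839·-0.4485 − 1.8477·-2.8296 = +5.0114 (running +13.4984)
Area = |Σ|/2 = |13.4984|/2 = 6.7492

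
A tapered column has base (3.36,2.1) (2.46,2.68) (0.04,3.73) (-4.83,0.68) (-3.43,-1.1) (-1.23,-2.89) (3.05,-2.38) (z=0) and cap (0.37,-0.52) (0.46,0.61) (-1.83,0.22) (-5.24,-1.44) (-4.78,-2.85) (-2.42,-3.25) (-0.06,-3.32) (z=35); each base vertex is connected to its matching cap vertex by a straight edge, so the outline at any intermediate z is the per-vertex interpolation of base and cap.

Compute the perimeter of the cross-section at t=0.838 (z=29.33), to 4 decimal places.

Perimeter at t=0.838: 17.2440

Cross-section at t=0.838: each vertex is (1-t)·p0[i] + t·p1[i].
  v1: (1-0.838)·(3.36,2.1) + 0.838·(0.37,-0.52) = (0.8544,-0.0956)
  v2: (1-0.838)·(2.46,2.68) + 0.838·(0.46,0.61) = (0.7840,0.9453)
  v3: (1-0.838)·(0.04,3.73) + 0.838·(-1.83,0.22) = (-1.5271,0.7886)
  v4: (1-0.838)·(-4.83,0.68) + 0.838·(-5.24,-1.44) = (-5.1736,-1.0966)
  v5: (1-0.838)·(-3.43,-1.1) + 0.838·(-4.78,-2.85) = (-4.5613,-2.5665)
  v6: (1-0.838)·(-1.23,-2.89) + 0.838·(-2.42,-3.25) = (-2.2272,-3.1917)
  v7: (1-0.838)·(3.05,-2.38) + 0.838·(-0.06,-3.32) = (0.4438,-3.1677)
Perimeter = Σ |v_{i+1} − v_i|:
  edge 1→2: √(-0.0704² + 1.0409²) = 1.0433 (running 1.0433)
  edge 2→3: √(-2.3111² + -0.1567²) = 2.3164 (running 3.3596)
  edge 3→4: √(-3.6465² + -1.8852²) = 4.1050 (running 7.4646)
  edge 4→5: √(0.6123² + -1.4699²) = 1.5924 (running 9.0570)
  edge 5→6: √(2.3341² + -0.6252²) = 2.4164 (running 11.4734)
  edge 6→7: √(2.6710² + 0.0240²) = 2.6711 (running 14.1445)
  edge 7→1: √(0.4106² + 3.0722²) = 3.0995 (running 17.2440)
Perimeter = 17.2440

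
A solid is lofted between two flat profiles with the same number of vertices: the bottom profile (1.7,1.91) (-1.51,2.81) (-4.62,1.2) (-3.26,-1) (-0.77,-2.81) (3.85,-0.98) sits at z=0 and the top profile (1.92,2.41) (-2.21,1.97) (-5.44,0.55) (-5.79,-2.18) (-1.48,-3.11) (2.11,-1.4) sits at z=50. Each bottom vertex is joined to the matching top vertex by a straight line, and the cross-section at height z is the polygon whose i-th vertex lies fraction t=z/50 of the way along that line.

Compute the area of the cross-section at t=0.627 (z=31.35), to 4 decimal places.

Cross-section at t=0.627: each vertex is (1-t)·p0[i] + t·p1[i].
  v1: (1-0.627)·(1.7,1.91) + 0.627·(1.92,2.41) = (1.8379,2.2235)
  v2: (1-0.627)·(-1.51,2.81) + 0.627·(-2.21,1.97) = (-1.9489,2.2833)
  v3: (1-0.627)·(-4.62,1.2) + 0.627·(-5.44,0.55) = (-5.1341,0.7925)
  v4: (1-0.627)·(-3.26,-1) + 0.627·(-5.79,-2.18) = (-4.8463,-1.7399)
  v5: (1-0.627)·(-0.77,-2.81) + 0.627·(-1.48,-3.11) = (-1.2152,-2.9981)
  v6: (1-0.627)·(3.85,-0.98) + 0.627·(2.11,-1.4) = (2.7590,-1.2433)
Shoelace sum Σ(x_i·y_{i+1} − x_{i+1}·y_i):
  i=1: 1.8379·2.2833 − -1.9489·2.2235 = +8.5300 (running +8.5300)
  i=2: -1.9489·0.7925 − -5.1341·2.2833 = +10.1785 (running +18.7085)
  i=3: -5.1341·-1.7399 − -4.8463·0.7925 = +12.7731 (running +31.4816)
  i=4: -4.8463·-2.9981 − -1.2152·-1.7399 = +12.4155 (running +43.8971)
  i=5: -1.2152·-1.2433 − 2.7590·-2.9981 = +9.7827 (running +53.6798)
  i=6: 2.7590·2.2235 − 1.8379·-1.2433 = +8.4199 (running +62.0997)
Area = |Σ|/2 = |62.0997|/2 = 31.0498

Area at t=0.627: 31.0498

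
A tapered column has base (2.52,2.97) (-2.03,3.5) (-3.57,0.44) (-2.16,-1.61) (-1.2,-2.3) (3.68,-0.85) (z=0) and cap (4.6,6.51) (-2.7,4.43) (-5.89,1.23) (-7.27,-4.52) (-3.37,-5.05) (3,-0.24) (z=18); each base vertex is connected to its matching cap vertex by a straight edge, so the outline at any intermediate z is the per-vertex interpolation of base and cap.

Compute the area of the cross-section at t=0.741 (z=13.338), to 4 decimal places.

Area at t=0.741: 63.1113

Cross-section at t=0.741: each vertex is (1-t)·p0[i] + t·p1[i].
  v1: (1-0.741)·(2.52,2.97) + 0.741·(4.6,6.51) = (4.0613,5.5931)
  v2: (1-0.741)·(-2.03,3.5) + 0.741·(-2.7,4.43) = (-2.5265,4.1891)
  v3: (1-0.741)·(-3.57,0.44) + 0.741·(-5.89,1.23) = (-5.2891,1.0254)
  v4: (1-0.741)·(-2.16,-1.61) + 0.741·(-7.27,-4.52) = (-5.9465,-3.7663)
  v5: (1-0.741)·(-1.2,-2.3) + 0.741·(-3.37,-5.05) = (-2.8080,-4.3377)
  v6: (1-0.741)·(3.68,-0.85) + 0.741·(3,-0.24) = (3.1761,-0.3980)
Shoelace sum Σ(x_i·y_{i+1} − x_{i+1}·y_i):
  i=1: 4.0613·4.1891 − -2.5265·5.5931 = +31.1441 (running +31.1441)
  i=2: -2.5265·1.0254 − -5.2891·4.1891 = +19.5662 (running +50.7103)
  i=3: -5.2891·-3.7663 − -5.9465·1.0254 = +26.0180 (running +76.7283)
  i=4: -5.9465·-4.3377 − -2.8080·-3.7663 = +15.2188 (running +91.9471)
  i=5: -2.8080·-0.3980 − 3.1761·-4.3377 = +14.8948 (running +106.8418)
  i=6: 3.1761·5.5931 − 4.0613·-0.3980 = +19.3808 (running +126.2227)
Area = |Σ|/2 = |126.2227|/2 = 63.1113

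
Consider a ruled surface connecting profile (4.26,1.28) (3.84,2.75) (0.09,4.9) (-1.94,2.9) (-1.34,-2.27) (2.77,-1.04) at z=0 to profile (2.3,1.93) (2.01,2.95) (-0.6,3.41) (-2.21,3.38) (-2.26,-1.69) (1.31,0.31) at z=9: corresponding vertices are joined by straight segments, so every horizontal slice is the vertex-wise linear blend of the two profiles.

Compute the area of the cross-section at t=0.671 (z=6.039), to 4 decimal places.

Area at t=0.671: 19.8695

Cross-section at t=0.671: each vertex is (1-t)·p0[i] + t·p1[i].
  v1: (1-0.671)·(4.26,1.28) + 0.671·(2.3,1.93) = (2.9448,1.7162)
  v2: (1-0.671)·(3.84,2.75) + 0.671·(2.01,2.95) = (2.6121,2.8842)
  v3: (1-0.671)·(0.09,4.9) + 0.671·(-0.6,3.41) = (-0.3730,3.9002)
  v4: (1-0.671)·(-1.94,2.9) + 0.671·(-2.21,3.38) = (-2.1212,3.2221)
  v5: (1-0.671)·(-1.34,-2.27) + 0.671·(-2.26,-1.69) = (-1.9573,-1.8808)
  v6: (1-0.671)·(2.77,-1.04) + 0.671·(1.31,0.31) = (1.7903,-0.1341)
Shoelace sum Σ(x_i·y_{i+1} − x_{i+1}·y_i):
  i=1: 2.9448·2.8842 − 2.6121·1.7162 = +4.0108 (running +4.0108)
  i=2: 2.6121·3.9002 − -0.3730·2.8842 = +11.2634 (running +15.2742)
  i=3: -0.3730·3.2221 − -2.1212·3.9002 = +7.0712 (running +22.3454)
  i=4: -2.1212·-1.8808 − -1.9573·3.2221 = +10.2962 (running +32.6416)
  i=5: -1.9573·-0.1341 − 1.7903·-1.8808 = +3.6299 (running +36.2715)
  i=6: 1.7903·1.7162 − 2.9448·-0.1341 = +3.4675 (running +39.7390)
Area = |Σ|/2 = |39.7390|/2 = 19.8695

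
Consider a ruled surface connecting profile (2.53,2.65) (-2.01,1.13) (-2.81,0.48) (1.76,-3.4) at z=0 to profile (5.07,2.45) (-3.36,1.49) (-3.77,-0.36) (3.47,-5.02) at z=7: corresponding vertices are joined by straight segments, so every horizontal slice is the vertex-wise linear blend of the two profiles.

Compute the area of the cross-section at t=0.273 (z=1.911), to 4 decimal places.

Area at t=0.273: 21.3600

Cross-section at t=0.273: each vertex is (1-t)·p0[i] + t·p1[i].
  v1: (1-0.273)·(2.53,2.65) + 0.273·(5.07,2.45) = (3.2234,2.5954)
  v2: (1-0.273)·(-2.01,1.13) + 0.273·(-3.36,1.49) = (-2.3785,1.2283)
  v3: (1-0.273)·(-2.81,0.48) + 0.273·(-3.77,-0.36) = (-3.0721,0.2507)
  v4: (1-0.273)·(1.76,-3.4) + 0.273·(3.47,-5.02) = (2.2268,-3.8423)
Shoelace sum Σ(x_i·y_{i+1} − x_{i+1}·y_i):
  i=1: 3.2234·1.2283 − -2.3785·2.5954 = +10.1326 (running +10.1326)
  i=2: -2.3785·0.2507 − -3.0721·1.2283 = +3.1771 (running +13.3097)
  i=3: -3.0721·-3.8423 − 2.2268·0.2507 = +11.2455 (running +24.5552)
  i=4: 2.2268·2.5954 − 3.2234·-3.8423 = +18.1647 (running +42.7199)
Area = |Σ|/2 = |42.7199|/2 = 21.3600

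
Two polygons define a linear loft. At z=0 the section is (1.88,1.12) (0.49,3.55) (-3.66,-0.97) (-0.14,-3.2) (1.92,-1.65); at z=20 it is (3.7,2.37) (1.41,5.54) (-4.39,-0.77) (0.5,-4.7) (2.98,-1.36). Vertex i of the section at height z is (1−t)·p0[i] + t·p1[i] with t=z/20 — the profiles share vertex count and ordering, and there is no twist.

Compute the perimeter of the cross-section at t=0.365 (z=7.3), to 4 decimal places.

Cross-section at t=0.365: each vertex is (1-t)·p0[i] + t·p1[i].
  v1: (1-0.365)·(1.88,1.12) + 0.365·(3.7,2.37) = (2.5443,1.5762)
  v2: (1-0.365)·(0.49,3.55) + 0.365·(1.41,5.54) = (0.8258,4.2763)
  v3: (1-0.365)·(-3.66,-0.97) + 0.365·(-4.39,-0.77) = (-3.9264,-0.8970)
  v4: (1-0.365)·(-0.14,-3.2) + 0.365·(0.5,-4.7) = (0.0936,-3.7475)
  v5: (1-0.365)·(1.92,-1.65) + 0.365·(2.98,-1.36) = (2.3069,-1.5441)
Perimeter = Σ |v_{i+1} − v_i|:
  edge 1→2: √(-1.7185² + 2.7001²) = 3.2006 (running 3.2006)
  edge 2→3: √(-4.7523² + -5.1734²) = 7.0248 (running 10.2254)
  edge 3→4: √(4.0201² + -2.8505²) = 4.9281 (running 15.1535)
  edge 4→5: √(2.2133² + 2.2034²) = 3.1231 (running 18.2765)
  edge 5→1: √(0.2374² + 3.1204²) = 3.1294 (running 21.4059)
Perimeter = 21.4059

Perimeter at t=0.365: 21.4059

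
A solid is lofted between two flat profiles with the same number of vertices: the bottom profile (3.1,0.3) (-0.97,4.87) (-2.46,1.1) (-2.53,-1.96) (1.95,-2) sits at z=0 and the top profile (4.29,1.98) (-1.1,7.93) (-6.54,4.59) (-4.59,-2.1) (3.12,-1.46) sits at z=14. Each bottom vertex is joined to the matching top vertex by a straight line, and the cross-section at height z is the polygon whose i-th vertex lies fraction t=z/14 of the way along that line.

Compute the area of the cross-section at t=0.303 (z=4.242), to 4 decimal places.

Cross-section at t=0.303: each vertex is (1-t)·p0[i] + t·p1[i].
  v1: (1-0.303)·(3.1,0.3) + 0.303·(4.29,1.98) = (3.4606,0.8090)
  v2: (1-0.303)·(-0.97,4.87) + 0.303·(-1.1,7.93) = (-1.0094,5.7972)
  v3: (1-0.303)·(-2.46,1.1) + 0.303·(-6.54,4.59) = (-3.6962,2.1575)
  v4: (1-0.303)·(-2.53,-1.96) + 0.303·(-4.59,-2.1) = (-3.1542,-2.0024)
  v5: (1-0.303)·(1.95,-2) + 0.303·(3.12,-1.46) = (2.3045,-1.8364)
Shoelace sum Σ(x_i·y_{i+1} − x_{i+1}·y_i):
  i=1: 3.4606·5.7972 − -1.0094·0.8090 = +20.8782 (running +20.8782)
  i=2: -1.0094·2.1575 − -3.6962·5.7972 = +19.2500 (running +40.1282)
  i=3: -3.6962·-2.0024 − -3.1542·2.1575 = +14.2065 (running +54.3347)
  i=4: -3.1542·-1.8364 − 2.3045·-2.0024 = +10.4069 (running +64.7416)
  i=5: 2.3045·0.8090 − 3.4606·-1.8364 = +8.2194 (running +72.9609)
Area = |Σ|/2 = |72.9609|/2 = 36.4805

Area at t=0.303: 36.4805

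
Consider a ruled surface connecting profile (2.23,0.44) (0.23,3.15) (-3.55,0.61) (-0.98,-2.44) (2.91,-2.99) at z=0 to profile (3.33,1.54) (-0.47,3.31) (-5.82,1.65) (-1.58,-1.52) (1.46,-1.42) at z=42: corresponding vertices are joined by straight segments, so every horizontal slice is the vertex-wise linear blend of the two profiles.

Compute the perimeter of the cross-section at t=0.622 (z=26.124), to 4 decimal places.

Cross-section at t=0.622: each vertex is (1-t)·p0[i] + t·p1[i].
  v1: (1-0.622)·(2.23,0.44) + 0.622·(3.33,1.54) = (2.9142,1.1242)
  v2: (1-0.622)·(0.23,3.15) + 0.622·(-0.47,3.31) = (-0.2054,3.2495)
  v3: (1-0.622)·(-3.55,0.61) + 0.622·(-5.82,1.65) = (-4.9619,1.2569)
  v4: (1-0.622)·(-0.98,-2.44) + 0.622·(-1.58,-1.52) = (-1.3532,-1.8678)
  v5: (1-0.622)·(2.91,-2.99) + 0.622·(1.46,-1.42) = (2.0081,-2.0135)
Perimeter = Σ |v_{i+1} − v_i|:
  edge 1→2: √(-3.1196² + 2.1253²) = 3.7748 (running 3.7748)
  edge 2→3: √(-4.7565² + -1.9926²) = 5.1571 (running 8.9318)
  edge 3→4: √(3.6087² + -3.1246²) = 4.7735 (running 13.7053)
  edge 4→5: √(3.3613² + -0.1457²) = 3.3645 (running 17.0698)
  edge 5→1: √(0.9061² + 3.1377²) = 3.2659 (running 20.3357)
Perimeter = 20.3357

Perimeter at t=0.622: 20.3357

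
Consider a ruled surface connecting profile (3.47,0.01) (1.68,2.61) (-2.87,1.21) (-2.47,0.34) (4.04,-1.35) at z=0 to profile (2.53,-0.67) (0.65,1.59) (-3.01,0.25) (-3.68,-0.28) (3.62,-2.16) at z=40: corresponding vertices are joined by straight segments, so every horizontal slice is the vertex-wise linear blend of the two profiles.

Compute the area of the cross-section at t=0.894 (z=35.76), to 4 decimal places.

Cross-section at t=0.894: each vertex is (1-t)·p0[i] + t·p1[i].
  v1: (1-0.894)·(3.47,0.01) + 0.894·(2.53,-0.67) = (2.6296,-0.5979)
  v2: (1-0.894)·(1.68,2.61) + 0.894·(0.65,1.59) = (0.7592,1.6981)
  v3: (1-0.894)·(-2.87,1.21) + 0.894·(-3.01,0.25) = (-2.9952,0.3518)
  v4: (1-0.894)·(-2.47,0.34) + 0.894·(-3.68,-0.28) = (-3.5517,-0.2143)
  v5: (1-0.894)·(4.04,-1.35) + 0.894·(3.62,-2.16) = (3.6645,-2.0741)
Shoelace sum Σ(x_i·y_{i+1} − x_{i+1}·y_i):
  i=1: 2.6296·1.6981 − 0.7592·-0.5979 = +4.9194 (running +4.9194)
  i=2: 0.7592·0.3518 − -2.9952·1.6981 = +5.3532 (running +10.2726)
  i=3: -2.9952·-0.2143 − -3.5517·0.3518 = +1.8912 (running +12.1637)
  i=4: -3.5517·-2.0741 − 3.6645·-0.2143 = +8.1520 (running +20.3158)
  i=5: 3.6645·-0.5979 − 2.6296·-2.0741 = +3.2632 (running +23.5789)
Area = |Σ|/2 = |23.5789|/2 = 11.7895

Area at t=0.894: 11.7895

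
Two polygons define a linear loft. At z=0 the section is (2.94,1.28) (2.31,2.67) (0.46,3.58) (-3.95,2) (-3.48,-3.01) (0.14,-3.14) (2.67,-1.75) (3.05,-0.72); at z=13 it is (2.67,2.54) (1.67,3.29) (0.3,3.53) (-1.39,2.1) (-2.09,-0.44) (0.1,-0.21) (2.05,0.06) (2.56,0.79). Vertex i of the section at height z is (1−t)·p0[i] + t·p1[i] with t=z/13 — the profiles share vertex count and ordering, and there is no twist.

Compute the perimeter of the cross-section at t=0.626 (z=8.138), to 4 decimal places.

Perimeter at t=0.626: 17.3036

Cross-section at t=0.626: each vertex is (1-t)·p0[i] + t·p1[i].
  v1: (1-0.626)·(2.94,1.28) + 0.626·(2.67,2.54) = (2.7710,2.0688)
  v2: (1-0.626)·(2.31,2.67) + 0.626·(1.67,3.29) = (1.9094,3.0581)
  v3: (1-0.626)·(0.46,3.58) + 0.626·(0.3,3.53) = (0.3598,3.5487)
  v4: (1-0.626)·(-3.95,2) + 0.626·(-1.39,2.1) = (-2.3474,2.0626)
  v5: (1-0.626)·(-3.48,-3.01) + 0.626·(-2.09,-0.44) = (-2.6099,-1.4012)
  v6: (1-0.626)·(0.14,-3.14) + 0.626·(0.1,-0.21) = (0.1150,-1.3058)
  v7: (1-0.626)·(2.67,-1.75) + 0.626·(2.05,0.06) = (2.2819,-0.6169)
  v8: (1-0.626)·(3.05,-0.72) + 0.626·(2.56,0.79) = (2.7433,0.2253)
Perimeter = Σ |v_{i+1} − v_i|:
  edge 1→2: √(-0.8616² + 0.9894²) = 1.3120 (running 1.3120)
  edge 2→3: √(-1.5495² + 0.4906²) = 1.6253 (running 2.9373)
  edge 3→4: √(-2.7073² + -1.4861²) = 3.0883 (running 6.0256)
  edge 4→5: √(-0.2624² + -3.4638²) = 3.4737 (running 9.4993)
  edge 5→6: √(2.7248² + 0.0954²) = 2.7265 (running 12.2258)
  edge 6→7: √(2.1669² + 0.6889²) = 2.2738 (running 14.4996)
  edge 7→8: √(0.4614² + 0.8422²) = 0.9603 (running 15.4599)
  edge 8→1: √(0.0277² + 1.8435²) = 1.8437 (running 17.3036)
Perimeter = 17.3036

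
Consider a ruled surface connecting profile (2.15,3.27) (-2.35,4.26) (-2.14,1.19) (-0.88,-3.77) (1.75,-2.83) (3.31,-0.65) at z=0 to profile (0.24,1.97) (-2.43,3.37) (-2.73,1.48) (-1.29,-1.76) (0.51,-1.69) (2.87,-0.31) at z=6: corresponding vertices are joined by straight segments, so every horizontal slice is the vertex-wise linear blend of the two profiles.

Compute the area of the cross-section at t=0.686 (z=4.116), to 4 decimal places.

Area at t=0.686: 20.1234

Cross-section at t=0.686: each vertex is (1-t)·p0[i] + t·p1[i].
  v1: (1-0.686)·(2.15,3.27) + 0.686·(0.24,1.97) = (0.8397,2.3782)
  v2: (1-0.686)·(-2.35,4.26) + 0.686·(-2.43,3.37) = (-2.4049,3.6495)
  v3: (1-0.686)·(-2.14,1.19) + 0.686·(-2.73,1.48) = (-2.5447,1.3889)
  v4: (1-0.686)·(-0.88,-3.77) + 0.686·(-1.29,-1.76) = (-1.1613,-2.3911)
  v5: (1-0.686)·(1.75,-2.83) + 0.686·(0.51,-1.69) = (0.8994,-2.0480)
  v6: (1-0.686)·(3.31,-0.65) + 0.686·(2.87,-0.31) = (3.0082,-0.4168)
Shoelace sum Σ(x_i·y_{i+1} − x_{i+1}·y_i):
  i=1: 0.8397·3.6495 − -2.4049·2.3782 = +8.7839 (running +8.7839)
  i=2: -2.4049·1.3889 − -2.5447·3.6495 = +5.9467 (running +14.7306)
  i=3: -2.5447·-2.3911 − -1.1613·1.3889 = +7.6978 (running +22.4283)
  i=4: -1.1613·-2.0480 − 0.8994·-2.3911 = +4.5287 (running +26.9570)
  i=5: 0.8994·-0.4168 − 3.0082·-2.0480 = +5.7858 (running +32.7428)
  i=6: 3.0082·2.3782 − 0.8397·-0.4168 = +7.5040 (running +40.2468)
Area = |Σ|/2 = |40.2468|/2 = 20.1234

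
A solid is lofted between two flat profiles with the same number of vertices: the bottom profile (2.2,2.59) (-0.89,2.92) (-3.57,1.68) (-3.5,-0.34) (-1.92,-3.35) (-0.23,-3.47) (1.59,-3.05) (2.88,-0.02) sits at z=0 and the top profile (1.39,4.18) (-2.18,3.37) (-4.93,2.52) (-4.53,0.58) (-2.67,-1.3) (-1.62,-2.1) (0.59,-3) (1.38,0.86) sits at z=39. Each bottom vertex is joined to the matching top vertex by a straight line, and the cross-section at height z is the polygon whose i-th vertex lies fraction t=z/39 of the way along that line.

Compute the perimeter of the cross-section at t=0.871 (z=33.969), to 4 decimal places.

Cross-section at t=0.871: each vertex is (1-t)·p0[i] + t·p1[i].
  v1: (1-0.871)·(2.2,2.59) + 0.871·(1.39,4.18) = (1.4945,3.9749)
  v2: (1-0.871)·(-0.89,2.92) + 0.871·(-2.18,3.37) = (-2.0136,3.3119)
  v3: (1-0.871)·(-3.57,1.68) + 0.871·(-4.93,2.52) = (-4.7546,2.4116)
  v4: (1-0.871)·(-3.5,-0.34) + 0.871·(-4.53,0.58) = (-4.3971,0.4613)
  v5: (1-0.871)·(-1.92,-3.35) + 0.871·(-2.67,-1.3) = (-2.5732,-1.5645)
  v6: (1-0.871)·(-0.23,-3.47) + 0.871·(-1.62,-2.1) = (-1.4407,-2.2767)
  v7: (1-0.871)·(1.59,-3.05) + 0.871·(0.59,-3) = (0.7190,-3.0065)
  v8: (1-0.871)·(2.88,-0.02) + 0.871·(1.38,0.86) = (1.5735,0.7465)
Perimeter = Σ |v_{i+1} − v_i|:
  edge 1→2: √(-3.5081² + -0.6629²) = 3.5702 (running 3.5702)
  edge 2→3: √(-2.7410² + -0.9003²) = 2.8850 (running 6.4552)
  edge 3→4: √(0.3574² + -1.9503²) = 1.9828 (running 8.4380)
  edge 4→5: √(1.8239² + -2.0258²) = 2.7259 (running 11.1639)
  edge 5→6: √(1.1326² + -0.7123²) = 1.3379 (running 12.5018)
  edge 6→7: √(2.1597² + -0.7297²) = 2.2796 (running 14.7814)
  edge 7→8: √(0.8545² + 3.7529²) = 3.8490 (running 18.6304)
  edge 8→1: √(-0.0790² + 3.2284²) = 3.2294 (running 21.8598)
Perimeter = 21.8598

Perimeter at t=0.871: 21.8598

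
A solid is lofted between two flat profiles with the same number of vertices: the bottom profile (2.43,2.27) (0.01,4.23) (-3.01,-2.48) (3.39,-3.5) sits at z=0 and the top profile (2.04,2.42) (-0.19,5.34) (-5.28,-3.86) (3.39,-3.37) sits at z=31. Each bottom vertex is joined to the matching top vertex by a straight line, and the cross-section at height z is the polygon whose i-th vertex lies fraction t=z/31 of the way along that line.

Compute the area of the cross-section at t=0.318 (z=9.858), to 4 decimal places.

Area at t=0.318: 33.2933

Cross-section at t=0.318: each vertex is (1-t)·p0[i] + t·p1[i].
  v1: (1-0.318)·(2.43,2.27) + 0.318·(2.04,2.42) = (2.3060,2.3177)
  v2: (1-0.318)·(0.01,4.23) + 0.318·(-0.19,5.34) = (-0.0536,4.5830)
  v3: (1-0.318)·(-3.01,-2.48) + 0.318·(-5.28,-3.86) = (-3.7319,-2.9188)
  v4: (1-0.318)·(3.39,-3.5) + 0.318·(3.39,-3.37) = (3.3900,-3.4587)
Shoelace sum Σ(x_i·y_{i+1} − x_{i+1}·y_i):
  i=1: 2.3060·4.5830 − -0.0536·2.3177 = +10.6925 (running +10.6925)
  i=2: -0.0536·-2.9188 − -3.7319·4.5830 = +17.2595 (running +27.9520)
  i=3: -3.7319·-3.4587 − 3.3900·-2.9188 = +22.8021 (running +50.7541)
  i=4: 3.3900·2.3177 − 2.3060·-3.4587 = +15.8326 (running +66.5867)
Area = |Σ|/2 = |66.5867|/2 = 33.2933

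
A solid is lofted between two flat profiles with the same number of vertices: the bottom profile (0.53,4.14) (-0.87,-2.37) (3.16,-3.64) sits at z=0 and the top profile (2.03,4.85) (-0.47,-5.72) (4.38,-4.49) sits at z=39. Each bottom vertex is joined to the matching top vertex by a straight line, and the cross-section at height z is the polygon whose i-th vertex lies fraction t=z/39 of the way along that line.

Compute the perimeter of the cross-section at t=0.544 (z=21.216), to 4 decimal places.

Cross-section at t=0.544: each vertex is (1-t)·p0[i] + t·p1[i].
  v1: (1-0.544)·(0.53,4.14) + 0.544·(2.03,4.85) = (1.3460,4.5262)
  v2: (1-0.544)·(-0.87,-2.37) + 0.544·(-0.47,-5.72) = (-0.6524,-4.1924)
  v3: (1-0.544)·(3.16,-3.64) + 0.544·(4.38,-4.49) = (3.8237,-4.1024)
Perimeter = Σ |v_{i+1} − v_i|:
  edge 1→2: √(-1.9984² + -8.7186²) = 8.9447 (running 8.9447)
  edge 2→3: √(4.4761² + 0.0900²) = 4.4770 (running 13.4217)
  edge 3→1: √(-2.4777² + 8.6286²) = 8.9773 (running 22.3990)
Perimeter = 22.3990

Perimeter at t=0.544: 22.3990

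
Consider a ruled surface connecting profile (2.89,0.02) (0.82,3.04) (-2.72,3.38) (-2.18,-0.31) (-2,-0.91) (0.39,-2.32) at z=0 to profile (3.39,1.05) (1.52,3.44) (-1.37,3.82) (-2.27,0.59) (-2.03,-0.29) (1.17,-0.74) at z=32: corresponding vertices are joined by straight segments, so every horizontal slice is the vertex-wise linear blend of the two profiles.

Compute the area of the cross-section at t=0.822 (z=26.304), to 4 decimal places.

Cross-section at t=0.822: each vertex is (1-t)·p0[i] + t·p1[i].
  v1: (1-0.822)·(2.89,0.02) + 0.822·(3.39,1.05) = (3.3010,0.8667)
  v2: (1-0.822)·(0.82,3.04) + 0.822·(1.52,3.44) = (1.3954,3.3688)
  v3: (1-0.822)·(-2.72,3.38) + 0.822·(-1.37,3.82) = (-1.6103,3.7417)
  v4: (1-0.822)·(-2.18,-0.31) + 0.822·(-2.27,0.59) = (-2.2540,0.4298)
  v5: (1-0.822)·(-2,-0.91) + 0.822·(-2.03,-0.29) = (-2.0247,-0.4004)
  v6: (1-0.822)·(0.39,-2.32) + 0.822·(1.17,-0.74) = (1.0312,-1.0212)
Shoelace sum Σ(x_i·y_{i+1} − x_{i+1}·y_i):
  i=1: 3.3010·3.3688 − 1.3954·0.8667 = +9.9111 (running +9.9111)
  i=2: 1.3954·3.7417 − -1.6103·3.3688 = +10.6459 (running +20.5570)
  i=3: -1.6103·0.4298 − -2.2540·3.7417 = +7.7416 (running +28.2986)
  i=4: -2.2540·-0.4004 − -2.0247·0.4298 = +1.7726 (running +30.0712)
  i=5: -2.0247·-1.0212 − 1.0312·-0.4004 = +2.4805 (running +32.5517)
  i=6: 1.0312·0.8667 − 3.3010·-1.0212 = +4.2648 (running +36.8164)
Area = |Σ|/2 = |36.8164|/2 = 18.4082

Area at t=0.822: 18.4082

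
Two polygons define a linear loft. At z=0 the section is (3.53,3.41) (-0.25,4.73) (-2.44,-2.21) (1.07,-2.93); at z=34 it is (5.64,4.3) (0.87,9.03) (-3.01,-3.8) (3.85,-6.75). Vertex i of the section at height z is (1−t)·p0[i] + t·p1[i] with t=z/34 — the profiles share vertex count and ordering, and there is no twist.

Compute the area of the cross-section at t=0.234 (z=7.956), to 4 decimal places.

Area at t=0.234: 36.8309

Cross-section at t=0.234: each vertex is (1-t)·p0[i] + t·p1[i].
  v1: (1-0.234)·(3.53,3.41) + 0.234·(5.64,4.3) = (4.0237,3.6183)
  v2: (1-0.234)·(-0.25,4.73) + 0.234·(0.87,9.03) = (0.0121,5.7362)
  v3: (1-0.234)·(-2.44,-2.21) + 0.234·(-3.01,-3.8) = (-2.5734,-2.5821)
  v4: (1-0.234)·(1.07,-2.93) + 0.234·(3.85,-6.75) = (1.7205,-3.8239)
Shoelace sum Σ(x_i·y_{i+1} − x_{i+1}·y_i):
  i=1: 4.0237·5.7362 − 0.0121·3.6183 = +23.0373 (running +23.0373)
  i=2: 0.0121·-2.5821 − -2.5734·5.7362 = +14.7302 (running +37.7675)
  i=3: -2.5734·-3.8239 − 1.7205·-2.5821 = +14.2828 (running +52.0503)
  i=4: 1.7205·3.6183 − 4.0237·-3.8239 = +21.6116 (running +73.6619)
Area = |Σ|/2 = |73.6619|/2 = 36.8309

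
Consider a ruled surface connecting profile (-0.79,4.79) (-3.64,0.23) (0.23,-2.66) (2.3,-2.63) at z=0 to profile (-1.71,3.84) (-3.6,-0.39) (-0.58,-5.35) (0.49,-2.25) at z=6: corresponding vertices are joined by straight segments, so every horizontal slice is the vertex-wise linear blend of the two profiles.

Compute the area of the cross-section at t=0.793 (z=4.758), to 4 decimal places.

Cross-section at t=0.793: each vertex is (1-t)·p0[i] + t·p1[i].
  v1: (1-0.793)·(-0.79,4.79) + 0.793·(-1.71,3.84) = (-1.5196,4.0366)
  v2: (1-0.793)·(-3.64,0.23) + 0.793·(-3.6,-0.39) = (-3.6083,-0.2617)
  v3: (1-0.793)·(0.23,-2.66) + 0.793·(-0.58,-5.35) = (-0.4123,-4.7932)
  v4: (1-0.793)·(2.3,-2.63) + 0.793·(0.49,-2.25) = (0.8647,-2.3287)
Shoelace sum Σ(x_i·y_{i+1} − x_{i+1}·y_i):
  i=1: -1.5196·-0.2617 − -3.6083·4.0366 = +14.9630 (running +14.9630)
  i=2: -3.6083·-4.7932 − -0.4123·-0.2617 = +17.1872 (running +32.1502)
  i=3: -0.4123·-2.3287 − 0.8647·-4.7932 = +5.1047 (running +37.2549)
  i=4: 0.8647·4.0366 − -1.5196·-2.3287 = -0.0482 (running +37.2067)
Area = |Σ|/2 = |37.2067|/2 = 18.6033

Area at t=0.793: 18.6033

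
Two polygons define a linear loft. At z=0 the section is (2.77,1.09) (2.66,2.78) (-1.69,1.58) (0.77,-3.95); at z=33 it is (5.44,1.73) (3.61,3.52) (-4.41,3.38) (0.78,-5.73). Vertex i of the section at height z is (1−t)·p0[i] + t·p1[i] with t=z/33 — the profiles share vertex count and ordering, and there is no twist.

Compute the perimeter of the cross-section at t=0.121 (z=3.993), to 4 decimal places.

Cross-section at t=0.121: each vertex is (1-t)·p0[i] + t·p1[i].
  v1: (1-0.121)·(2.77,1.09) + 0.121·(5.44,1.73) = (3.0931,1.1674)
  v2: (1-0.121)·(2.66,2.78) + 0.121·(3.61,3.52) = (2.7750,2.8695)
  v3: (1-0.121)·(-1.69,1.58) + 0.121·(-4.41,3.38) = (-2.0191,1.7978)
  v4: (1-0.121)·(0.77,-3.95) + 0.121·(0.78,-5.73) = (0.7712,-4.1654)
Perimeter = Σ |v_{i+1} − v_i|:
  edge 1→2: √(-0.3181² + 1.7021²) = 1.7316 (running 1.7316)
  edge 2→3: √(-4.7941² + -1.0717²) = 4.9124 (running 6.6440)
  edge 3→4: √(2.7903² + -5.9632²) = 6.5837 (running 13.2277)
  edge 4→1: √(2.3219² + 5.3328²) = 5.8164 (running 19.0441)
Perimeter = 19.0441

Perimeter at t=0.121: 19.0441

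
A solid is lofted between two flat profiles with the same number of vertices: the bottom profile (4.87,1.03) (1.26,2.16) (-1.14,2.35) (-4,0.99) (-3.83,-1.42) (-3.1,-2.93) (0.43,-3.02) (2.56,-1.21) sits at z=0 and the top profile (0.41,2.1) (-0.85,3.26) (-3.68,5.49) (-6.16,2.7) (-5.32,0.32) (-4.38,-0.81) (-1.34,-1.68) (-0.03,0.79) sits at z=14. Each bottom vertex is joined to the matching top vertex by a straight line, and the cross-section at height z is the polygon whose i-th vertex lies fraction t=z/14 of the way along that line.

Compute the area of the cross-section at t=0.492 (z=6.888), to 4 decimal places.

Cross-section at t=0.492: each vertex is (1-t)·p0[i] + t·p1[i].
  v1: (1-0.492)·(4.87,1.03) + 0.492·(0.41,2.1) = (2.6757,1.5564)
  v2: (1-0.492)·(1.26,2.16) + 0.492·(-0.85,3.26) = (0.2219,2.7012)
  v3: (1-0.492)·(-1.14,2.35) + 0.492·(-3.68,5.49) = (-2.3897,3.8949)
  v4: (1-0.492)·(-4,0.99) + 0.492·(-6.16,2.7) = (-5.0627,1.8313)
  v5: (1-0.492)·(-3.83,-1.42) + 0.492·(-5.32,0.32) = (-4.5631,-0.5639)
  v6: (1-0.492)·(-3.1,-2.93) + 0.492·(-4.38,-0.81) = (-3.7298,-1.8870)
  v7: (1-0.492)·(0.43,-3.02) + 0.492·(-1.34,-1.68) = (-0.4408,-2.3607)
  v8: (1-0.492)·(2.56,-1.21) + 0.492·(-0.03,0.79) = (1.2857,-0.2260)
Shoelace sum Σ(x_i·y_{i+1} − x_{i+1}·y_i):
  i=1: 2.6757·2.7012 − 0.2219·1.5564 = +6.8822 (running +6.8822)
  i=2: 0.2219·3.8949 − -2.3897·2.7012 = +7.3192 (running +14.2014)
  i=3: -2.3897·1.8313 − -5.0627·3.8949 = +15.3424 (running +29.5438)
  i=4: -5.0627·-0.5639 − -4.5631·1.8313 = +11.2114 (running +40.7553)
  i=5: -4.5631·-1.8870 − -3.7298·-0.5639 = +6.5071 (running +47.2623)
  i=6: -3.7298·-2.3607 − -0.4408·-1.8870 = +7.9731 (running +55.2354)
  i=7: -0.4408·-0.2260 − 1.2857·-2.3607 = +3.1349 (running +58.3702)
  i=8: 1.2857·1.5564 − 2.6757·-0.2260 = +2.6058 (running +60.9761)
Area = |Σ|/2 = |60.9761|/2 = 30.4880

Area at t=0.492: 30.4880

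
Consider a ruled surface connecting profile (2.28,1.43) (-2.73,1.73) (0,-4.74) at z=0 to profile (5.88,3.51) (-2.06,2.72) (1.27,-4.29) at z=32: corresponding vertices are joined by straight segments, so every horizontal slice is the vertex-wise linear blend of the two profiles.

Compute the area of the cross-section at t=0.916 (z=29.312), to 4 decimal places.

Area at t=0.916: 27.9379

Cross-section at t=0.916: each vertex is (1-t)·p0[i] + t·p1[i].
  v1: (1-0.916)·(2.28,1.43) + 0.916·(5.88,3.51) = (5.5776,3.3353)
  v2: (1-0.916)·(-2.73,1.73) + 0.916·(-2.06,2.72) = (-2.1163,2.6368)
  v3: (1-0.916)·(0,-4.74) + 0.916·(1.27,-4.29) = (1.1633,-4.3278)
Shoelace sum Σ(x_i·y_{i+1} − x_{i+1}·y_i):
  i=1: 5.5776·2.6368 − -2.1163·3.3353 = +21.7656 (running +21.7656)
  i=2: -2.1163·-4.3278 − 1.1633·2.6368 = +6.0913 (running +27.8570)
  i=3: 1.1633·3.3353 − 5.5776·-4.3278 = +28.0187 (running +55.8757)
Area = |Σ|/2 = |55.8757|/2 = 27.9379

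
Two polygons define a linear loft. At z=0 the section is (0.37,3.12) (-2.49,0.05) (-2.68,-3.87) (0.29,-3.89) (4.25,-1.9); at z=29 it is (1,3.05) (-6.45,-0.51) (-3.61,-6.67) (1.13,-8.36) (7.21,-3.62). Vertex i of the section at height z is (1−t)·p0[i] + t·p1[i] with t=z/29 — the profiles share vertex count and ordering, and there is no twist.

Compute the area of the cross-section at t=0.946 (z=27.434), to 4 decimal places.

Area at t=0.946: 85.9223

Cross-section at t=0.946: each vertex is (1-t)·p0[i] + t·p1[i].
  v1: (1-0.946)·(0.37,3.12) + 0.946·(1,3.05) = (0.9660,3.0538)
  v2: (1-0.946)·(-2.49,0.05) + 0.946·(-6.45,-0.51) = (-6.2362,-0.4798)
  v3: (1-0.946)·(-2.68,-3.87) + 0.946·(-3.61,-6.67) = (-3.5598,-6.5188)
  v4: (1-0.946)·(0.29,-3.89) + 0.946·(1.13,-8.36) = (1.0846,-8.1186)
  v5: (1-0.946)·(4.25,-1.9) + 0.946·(7.21,-3.62) = (7.0502,-3.5271)
Shoelace sum Σ(x_i·y_{i+1} − x_{i+1}·y_i):
  i=1: 0.9660·-0.4798 − -6.2362·3.0538 = +18.5804 (running +18.5804)
  i=2: -6.2362·-6.5188 − -3.5598·-0.4798 = +38.9444 (running +57.5249)
  i=3: -3.5598·-8.1186 − 1.0846·-6.5188 = +35.9711 (running +93.4959)
  i=4: 1.0846·-3.5271 − 7.0502·-8.1186 = +53.4119 (running +146.9078)
  i=5: 7.0502·3.0538 − 0.9660·-3.5271 = +24.9368 (running +171.8446)
Area = |Σ|/2 = |171.8446|/2 = 85.9223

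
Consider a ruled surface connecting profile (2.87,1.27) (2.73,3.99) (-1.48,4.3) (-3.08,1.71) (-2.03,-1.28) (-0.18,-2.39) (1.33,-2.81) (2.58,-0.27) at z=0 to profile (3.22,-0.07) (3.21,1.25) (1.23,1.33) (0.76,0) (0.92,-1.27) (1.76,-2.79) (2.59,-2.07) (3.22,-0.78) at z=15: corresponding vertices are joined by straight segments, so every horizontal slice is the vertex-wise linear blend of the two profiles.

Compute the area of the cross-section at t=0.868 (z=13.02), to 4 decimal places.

Cross-section at t=0.868: each vertex is (1-t)·p0[i] + t·p1[i].
  v1: (1-0.868)·(2.87,1.27) + 0.868·(3.22,-0.07) = (3.1738,0.1069)
  v2: (1-0.868)·(2.73,3.99) + 0.868·(3.21,1.25) = (3.1466,1.6117)
  v3: (1-0.868)·(-1.48,4.3) + 0.868·(1.23,1.33) = (0.8723,1.7220)
  v4: (1-0.868)·(-3.08,1.71) + 0.868·(0.76,0) = (0.2531,0.2257)
  v5: (1-0.868)·(-2.03,-1.28) + 0.868·(0.92,-1.27) = (0.5306,-1.2713)
  v6: (1-0.868)·(-0.18,-2.39) + 0.868·(1.76,-2.79) = (1.5039,-2.7372)
  v7: (1-0.868)·(1.33,-2.81) + 0.868·(2.59,-2.07) = (2.4237,-2.1677)
  v8: (1-0.868)·(2.58,-0.27) + 0.868·(3.22,-0.78) = (3.1355,-0.7127)
Shoelace sum Σ(x_i·y_{i+1} − x_{i+1}·y_i):
  i=1: 3.1738·1.6117 − 3.1466·0.1069 = +4.7788 (running +4.7788)
  i=2: 3.1466·1.7220 − 0.8723·1.6117 = +4.0128 (running +8.7916)
  i=3: 0.8723·0.2257 − 0.2531·1.7220 = -0.2390 (running +8.5526)
  i=4: 0.2531·-1.2713 − 0.5306·0.2257 = -0.4416 (running +8.1111)
  i=5: 0.5306·-2.7372 − 1.5039·-1.2713 = +0.4596 (running +8.5707)
  i=6: 1.5039·-2.1677 − 2.4237·-2.7372 = +3.3741 (running +11.9448)
  i=7: 2.4237·-0.7127 − 3.1355·-2.1677 = +5.0695 (running +17.0143)
  i=8: 3.1355·0.1069 − 3.1738·-0.7127 = +2.5970 (running +19.6113)
Area = |Σ|/2 = |19.6113|/2 = 9.8056

Area at t=0.868: 9.8056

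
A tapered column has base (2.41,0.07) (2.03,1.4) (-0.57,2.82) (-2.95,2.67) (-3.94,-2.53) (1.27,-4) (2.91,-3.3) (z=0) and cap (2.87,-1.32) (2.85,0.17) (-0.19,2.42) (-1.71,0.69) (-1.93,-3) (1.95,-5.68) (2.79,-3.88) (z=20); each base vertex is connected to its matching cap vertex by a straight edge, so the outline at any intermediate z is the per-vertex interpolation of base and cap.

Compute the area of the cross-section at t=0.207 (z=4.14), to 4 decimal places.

Cross-section at t=0.207: each vertex is (1-t)·p0[i] + t·p1[i].
  v1: (1-0.207)·(2.41,0.07) + 0.207·(2.87,-1.32) = (2.5052,-0.2177)
  v2: (1-0.207)·(2.03,1.4) + 0.207·(2.85,0.17) = (2.1997,1.1454)
  v3: (1-0.207)·(-0.57,2.82) + 0.207·(-0.19,2.42) = (-0.4913,2.7372)
  v4: (1-0.207)·(-2.95,2.67) + 0.207·(-1.71,0.69) = (-2.6933,2.2601)
  v5: (1-0.207)·(-3.94,-2.53) + 0.207·(-1.93,-3) = (-3.5239,-2.6273)
  v6: (1-0.207)·(1.27,-4) + 0.207·(1.95,-5.68) = (1.4108,-4.3478)
  v7: (1-0.207)·(2.91,-3.3) + 0.207·(2.79,-3.88) = (2.8852,-3.4201)
Shoelace sum Σ(x_i·y_{i+1} − x_{i+1}·y_i):
  i=1: 2.5052·1.1454 − 2.1997·-0.2177 = +3.3484 (running +3.3484)
  i=2: 2.1997·2.7372 − -0.4913·1.1454 = +6.5839 (running +9.9323)
  i=3: -0.4913·2.2601 − -2.6933·2.7372 = +6.2617 (running +16.1940)
  i=4: -2.6933·-2.6273 − -3.5239·2.2601 = +15.0407 (running +31.2347)
  i=5: -3.5239·-4.3478 − 1.4108·-2.6273 = +19.0277 (running +50.2624)
  i=6: 1.4108·-3.4201 − 2.8852·-4.3478 = +7.7191 (running +57.9815)
  i=7: 2.8852·-0.2177 − 2.5052·-3.4201 = +7.9398 (running +65.9213)
Area = |Σ|/2 = |65.9213|/2 = 32.9606

Area at t=0.207: 32.9606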